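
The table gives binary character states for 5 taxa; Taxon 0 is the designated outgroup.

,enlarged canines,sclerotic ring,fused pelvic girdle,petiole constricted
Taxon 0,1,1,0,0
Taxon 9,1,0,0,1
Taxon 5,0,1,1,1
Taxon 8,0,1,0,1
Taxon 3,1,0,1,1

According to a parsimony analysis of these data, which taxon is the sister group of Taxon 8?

Taxon 5

Character polarity is set by the outgroup: the derived state is whichever differs from the outgroup's state, so for enlarged canines, sclerotic ring the derived state is '0', and for the remaining characters it is '1'.
enlarged canines (derived state '0') is shared by Taxon 5 and Taxon 8 — a synapomorphy uniting that clade.
sclerotic ring (derived state '0') is shared by Taxon 3 and Taxon 9 — a synapomorphy uniting that clade.
fused pelvic girdle groups Taxon 3 and Taxon 5, which is incompatible with the clades supported by the remaining characters; treating it as convergent (homoplasy) costs fewer steps than any alternative tree.
All ingroup taxa share the derived state '1' for petiole constricted; it defines the ingroup but does not resolve relationships within it.
Most parsimonious ingroup topology: ((Taxon 9,Taxon 3),(Taxon 5,Taxon 8)).
Taxon 8 and Taxon 5 form a cherry on this tree, so they are sister taxa.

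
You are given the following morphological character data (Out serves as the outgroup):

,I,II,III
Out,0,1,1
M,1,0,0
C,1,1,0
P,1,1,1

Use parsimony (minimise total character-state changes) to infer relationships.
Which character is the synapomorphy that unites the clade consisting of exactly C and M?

Character polarity is set by the outgroup: the derived state is whichever differs from the outgroup's state, so for II, III the derived state is '0', and for the remaining characters it is '1'.
All ingroup taxa share the derived state '1' for I; it defines the ingroup but does not resolve relationships within it.
II: derived state '0' in M only — an autapomorphy, so it tells us nothing about relationships among taxa.
III (derived state '0') is shared by C and M — a synapomorphy uniting that clade.
Most parsimonious ingroup topology: ((M,C),P).
The clade {C, M} is supported by III: its derived state '0' occurs in exactly those taxa and in no other taxon (including the outgroup).

III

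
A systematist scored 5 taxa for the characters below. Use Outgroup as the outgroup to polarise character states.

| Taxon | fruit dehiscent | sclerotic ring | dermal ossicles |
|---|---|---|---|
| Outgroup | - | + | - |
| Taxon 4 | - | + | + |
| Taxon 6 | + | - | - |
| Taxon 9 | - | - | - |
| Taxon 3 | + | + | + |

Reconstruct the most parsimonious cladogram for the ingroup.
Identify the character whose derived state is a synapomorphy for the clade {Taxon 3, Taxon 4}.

dermal ossicles

Character polarity is set by the outgroup: the derived state is whichever differs from the outgroup's state, so for sclerotic ring the derived state is '-', and for the remaining characters it is '+'.
fruit dehiscent (state '+') occurs in Taxon 3 and Taxon 6 but conflicts with the nesting implied by the other characters — most parsimoniously interpreted as homoplasy.
Only Taxon 6 and Taxon 9 show the derived state '-' for sclerotic ring, supporting them as a clade.
Only Taxon 3 and Taxon 4 show the derived state '+' for dermal ossicles, supporting them as a clade.
Most parsimonious ingroup topology: ((Taxon 4,Taxon 3),(Taxon 6,Taxon 9)).
The clade {Taxon 3, Taxon 4} is supported by dermal ossicles: its derived state '+' occurs in exactly those taxa and in no other taxon (including the outgroup).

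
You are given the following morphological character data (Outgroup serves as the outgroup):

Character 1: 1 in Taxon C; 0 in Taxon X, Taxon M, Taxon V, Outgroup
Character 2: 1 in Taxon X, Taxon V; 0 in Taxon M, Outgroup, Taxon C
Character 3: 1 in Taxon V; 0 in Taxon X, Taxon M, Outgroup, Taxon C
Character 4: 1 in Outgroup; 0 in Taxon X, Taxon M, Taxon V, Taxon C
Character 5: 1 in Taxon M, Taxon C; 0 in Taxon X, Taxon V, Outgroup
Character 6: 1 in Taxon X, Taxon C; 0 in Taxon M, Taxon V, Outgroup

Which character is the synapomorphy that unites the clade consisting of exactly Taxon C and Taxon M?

Character 5

Character polarity is set by the outgroup: the derived state is whichever differs from the outgroup's state, so for Character 4 the derived state is '0', and for the remaining characters it is '1'.
Character 1 (derived state '1') is unique to Taxon C (autapomorphy; uninformative for grouping).
Character 2 (derived state '1') is shared by Taxon V and Taxon X — a synapomorphy uniting that clade.
Character 3: derived state '1' in Taxon V only — an autapomorphy, so it tells us nothing about relationships among taxa.
All ingroup taxa share the derived state '0' for Character 4; it defines the ingroup but does not resolve relationships within it.
Character 5 (derived state '1') is shared by Taxon C and Taxon M — a synapomorphy uniting that clade.
Character 6 groups Taxon C and Taxon X, which is incompatible with the clades supported by the remaining characters; treating it as convergent (homoplasy) costs fewer steps than any alternative tree.
Most parsimonious ingroup topology: ((Taxon C,Taxon M),(Taxon X,Taxon V)).
The clade {Taxon C, Taxon M} is supported by Character 5: its derived state '1' occurs in exactly those taxa and in no other taxon (including the outgroup).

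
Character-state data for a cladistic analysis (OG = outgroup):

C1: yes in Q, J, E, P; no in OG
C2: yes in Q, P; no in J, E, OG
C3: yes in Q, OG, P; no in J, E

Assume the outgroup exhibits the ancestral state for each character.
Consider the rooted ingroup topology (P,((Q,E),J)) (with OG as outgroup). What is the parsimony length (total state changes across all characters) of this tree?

5

Map each character onto (P,((Q,E),J)) (rooted by OG) and count the minimum state changes it requires (Fitch parsimony):
C1: 1; C2: 2; C3: 2.
Total tree length = 5.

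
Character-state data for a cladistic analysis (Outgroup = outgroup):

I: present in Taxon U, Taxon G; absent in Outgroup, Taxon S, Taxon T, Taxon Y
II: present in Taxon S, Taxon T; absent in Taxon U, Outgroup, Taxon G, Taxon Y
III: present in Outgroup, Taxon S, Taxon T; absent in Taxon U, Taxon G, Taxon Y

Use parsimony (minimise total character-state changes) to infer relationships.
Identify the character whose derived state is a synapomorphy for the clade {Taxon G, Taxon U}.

Character polarity is set by the outgroup: the derived state is whichever differs from the outgroup's state, so for III the derived state is 'absent', and for the remaining characters it is 'present'.
Only Taxon G and Taxon U show the derived state 'present' for I, supporting them as a clade.
II (derived state 'present') is shared by Taxon S and Taxon T — a synapomorphy uniting that clade.
III (derived state 'absent') is shared by Taxon G, Taxon U, and Taxon Y — a synapomorphy uniting that clade.
Most parsimonious ingroup topology: ((Taxon Y,(Taxon G,Taxon U)),(Taxon T,Taxon S)).
The clade {Taxon G, Taxon U} is supported by I: its derived state 'present' occurs in exactly those taxa and in no other taxon (including the outgroup).

I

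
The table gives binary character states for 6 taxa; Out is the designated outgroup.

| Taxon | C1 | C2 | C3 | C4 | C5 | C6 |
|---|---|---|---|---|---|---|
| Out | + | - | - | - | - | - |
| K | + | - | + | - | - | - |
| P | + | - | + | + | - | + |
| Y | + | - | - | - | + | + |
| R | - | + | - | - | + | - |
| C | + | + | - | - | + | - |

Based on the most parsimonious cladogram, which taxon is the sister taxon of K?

Character polarity is set by the outgroup: the derived state is whichever differs from the outgroup's state, so for C1 the derived state is '-', and for the remaining characters it is '+'.
C1 (derived state '-') is unique to R (autapomorphy; uninformative for grouping).
C2: derived state '+' in C and R only — synapomorphy for {C, R}.
C3 (derived state '+') is shared by K and P — a synapomorphy uniting that clade.
C4: derived state '+' in P only — an autapomorphy, so it tells us nothing about relationships among taxa.
C5 (derived state '+') is shared by C, R, and Y — a synapomorphy uniting that clade.
C6 (state '+') occurs in P and Y but conflicts with the nesting implied by the other characters — most parsimoniously interpreted as homoplasy.
Most parsimonious ingroup topology: ((K,P),(Y,(R,C))).
K and P form a cherry on this tree, so they are sister taxa.

P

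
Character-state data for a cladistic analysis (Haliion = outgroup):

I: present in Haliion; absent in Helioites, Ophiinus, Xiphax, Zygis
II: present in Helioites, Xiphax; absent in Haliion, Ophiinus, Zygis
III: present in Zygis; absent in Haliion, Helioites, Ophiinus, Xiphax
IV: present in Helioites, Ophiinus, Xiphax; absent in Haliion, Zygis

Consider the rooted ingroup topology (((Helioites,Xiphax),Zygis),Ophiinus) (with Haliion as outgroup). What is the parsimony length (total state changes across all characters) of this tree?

5

Map each character onto (((Helioites,Xiphax),Zygis),Ophiinus) (rooted by Haliion) and count the minimum state changes it requires (Fitch parsimony):
I: 1; II: 1; III: 1; IV: 2.
Total tree length = 5.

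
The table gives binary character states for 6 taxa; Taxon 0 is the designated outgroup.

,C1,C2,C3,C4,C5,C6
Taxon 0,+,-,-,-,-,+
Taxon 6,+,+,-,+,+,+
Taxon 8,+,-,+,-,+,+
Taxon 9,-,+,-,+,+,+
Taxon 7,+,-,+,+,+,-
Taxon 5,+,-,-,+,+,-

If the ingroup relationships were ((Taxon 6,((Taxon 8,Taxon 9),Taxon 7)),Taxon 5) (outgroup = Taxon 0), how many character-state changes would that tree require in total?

10

Map each character onto ((Taxon 6,((Taxon 8,Taxon 9),Taxon 7)),Taxon 5) (rooted by Taxon 0) and count the minimum state changes it requires (Fitch parsimony):
C1: 1; C2: 2; C3: 2; C4: 2; C5: 1; C6: 2.
Total tree length = 10.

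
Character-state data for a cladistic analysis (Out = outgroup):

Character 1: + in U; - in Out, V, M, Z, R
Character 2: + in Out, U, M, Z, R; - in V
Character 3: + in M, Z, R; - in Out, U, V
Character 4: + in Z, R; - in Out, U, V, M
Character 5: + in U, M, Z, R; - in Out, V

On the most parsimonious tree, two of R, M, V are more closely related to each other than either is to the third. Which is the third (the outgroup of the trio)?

Character polarity is set by the outgroup: the derived state is whichever differs from the outgroup's state, so for Character 2 the derived state is '-', and for the remaining characters it is '+'.
Character 1 (derived state '+') is unique to U (autapomorphy; uninformative for grouping).
Character 2: derived state '-' in V only — an autapomorphy, so it tells us nothing about relationships among taxa.
Only M, R, and Z show the derived state '+' for Character 3, supporting them as a clade.
Character 4 (derived state '+') is shared by R and Z — a synapomorphy uniting that clade.
Character 5: derived state '+' in M, R, U, and Z only — synapomorphy for {M, R, U, Z}.
Most parsimonious ingroup topology: ((U,(M,(Z,R))),V).
R and M share a more recent common ancestor with each other than either does with V, so V is the least closely related of the three.

V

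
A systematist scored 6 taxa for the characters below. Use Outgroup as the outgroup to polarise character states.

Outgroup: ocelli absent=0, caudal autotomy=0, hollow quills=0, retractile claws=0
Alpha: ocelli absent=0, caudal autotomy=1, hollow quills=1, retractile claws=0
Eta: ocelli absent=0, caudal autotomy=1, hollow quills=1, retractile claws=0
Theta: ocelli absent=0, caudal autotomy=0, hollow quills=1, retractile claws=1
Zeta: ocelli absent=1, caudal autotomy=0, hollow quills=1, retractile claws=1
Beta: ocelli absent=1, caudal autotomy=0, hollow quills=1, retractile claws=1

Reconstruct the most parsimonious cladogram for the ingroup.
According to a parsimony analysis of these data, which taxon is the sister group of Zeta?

Beta

The outgroup has state '0' for every character, so '1' is the derived state throughout.
ocelli absent: derived state '1' in Beta and Zeta only — synapomorphy for {Beta, Zeta}.
caudal autotomy: derived state '1' in Alpha and Eta only — synapomorphy for {Alpha, Eta}.
All ingroup taxa share the derived state '1' for hollow quills; it defines the ingroup but does not resolve relationships within it.
retractile claws (derived state '1') is shared by Beta, Theta, and Zeta — a synapomorphy uniting that clade.
Most parsimonious ingroup topology: ((Alpha,Eta),(Theta,(Zeta,Beta))).
Zeta and Beta form a cherry on this tree, so they are sister taxa.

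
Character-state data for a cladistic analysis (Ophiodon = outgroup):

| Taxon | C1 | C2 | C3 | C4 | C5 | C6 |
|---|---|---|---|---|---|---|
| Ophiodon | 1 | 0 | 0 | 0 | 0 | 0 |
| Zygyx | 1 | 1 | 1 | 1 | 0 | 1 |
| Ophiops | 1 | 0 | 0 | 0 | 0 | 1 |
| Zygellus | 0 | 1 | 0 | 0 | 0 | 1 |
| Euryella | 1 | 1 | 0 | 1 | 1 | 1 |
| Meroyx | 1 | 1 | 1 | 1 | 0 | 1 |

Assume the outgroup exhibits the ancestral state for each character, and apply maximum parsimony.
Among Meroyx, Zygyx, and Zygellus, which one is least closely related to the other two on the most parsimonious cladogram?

Character polarity is set by the outgroup: the derived state is whichever differs from the outgroup's state, so for C1 the derived state is '0', and for the remaining characters it is '1'.
C1 (derived state '0') is unique to Zygellus (autapomorphy; uninformative for grouping).
Only Euryella, Meroyx, Zygellus, and Zygyx show the derived state '1' for C2, supporting them as a clade.
C3 (derived state '1') is shared by Meroyx and Zygyx — a synapomorphy uniting that clade.
C4: derived state '1' in Euryella, Meroyx, and Zygyx only — synapomorphy for {Euryella, Meroyx, Zygyx}.
C5 (derived state '1') is unique to Euryella (autapomorphy; uninformative for grouping).
C6 (derived state '1') is shared by all ingroup taxa — unites the whole ingroup.
Most parsimonious ingroup topology: ((((Zygyx,Meroyx),Euryella),Zygellus),Ophiops).
Meroyx and Zygyx share a more recent common ancestor with each other than either does with Zygellus, so Zygellus is the least closely related of the three.

Zygellus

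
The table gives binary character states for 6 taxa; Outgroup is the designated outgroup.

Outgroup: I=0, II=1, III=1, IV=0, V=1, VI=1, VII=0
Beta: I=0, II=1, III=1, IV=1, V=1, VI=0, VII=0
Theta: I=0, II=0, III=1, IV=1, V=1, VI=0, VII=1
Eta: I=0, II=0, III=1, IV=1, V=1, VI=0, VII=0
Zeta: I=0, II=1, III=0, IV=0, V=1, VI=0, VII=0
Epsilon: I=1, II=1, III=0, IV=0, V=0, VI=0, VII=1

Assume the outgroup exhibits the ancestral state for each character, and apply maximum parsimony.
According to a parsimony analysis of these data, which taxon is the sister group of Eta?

Character polarity is set by the outgroup: the derived state is whichever differs from the outgroup's state, so for II, III, V, VI the derived state is '0', and for the remaining characters it is '1'.
I (derived state '1') is unique to Epsilon (autapomorphy; uninformative for grouping).
Only Eta and Theta show the derived state '0' for II, supporting them as a clade.
III: derived state '0' in Epsilon and Zeta only — synapomorphy for {Epsilon, Zeta}.
IV: derived state '1' in Beta, Eta, and Theta only — synapomorphy for {Beta, Eta, Theta}.
V (derived state '0') is unique to Epsilon (autapomorphy; uninformative for grouping).
VI (derived state '0') is shared by all ingroup taxa — unites the whole ingroup.
VII (state '1') occurs in Epsilon and Theta but conflicts with the nesting implied by the other characters — most parsimoniously interpreted as homoplasy.
Most parsimonious ingroup topology: ((Beta,(Theta,Eta)),(Zeta,Epsilon)).
Eta and Theta form a cherry on this tree, so they are sister taxa.

Theta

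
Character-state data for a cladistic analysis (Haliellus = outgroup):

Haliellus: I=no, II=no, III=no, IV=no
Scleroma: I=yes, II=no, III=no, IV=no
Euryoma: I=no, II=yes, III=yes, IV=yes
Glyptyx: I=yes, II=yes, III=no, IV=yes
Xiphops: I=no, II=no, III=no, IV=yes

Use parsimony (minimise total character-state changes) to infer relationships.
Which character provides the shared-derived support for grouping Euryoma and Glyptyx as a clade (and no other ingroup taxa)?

II

The outgroup has state 'no' for every character, so 'yes' is the derived state throughout.
I (state 'yes') occurs in Glyptyx and Scleroma but conflicts with the nesting implied by the other characters — most parsimoniously interpreted as homoplasy.
Only Euryoma and Glyptyx show the derived state 'yes' for II, supporting them as a clade.
III: derived state 'yes' in Euryoma only — an autapomorphy, so it tells us nothing about relationships among taxa.
IV (derived state 'yes') is shared by Euryoma, Glyptyx, and Xiphops — a synapomorphy uniting that clade.
Most parsimonious ingroup topology: (Scleroma,((Euryoma,Glyptyx),Xiphops)).
The clade {Euryoma, Glyptyx} is supported by II: its derived state 'yes' occurs in exactly those taxa and in no other taxon (including the outgroup).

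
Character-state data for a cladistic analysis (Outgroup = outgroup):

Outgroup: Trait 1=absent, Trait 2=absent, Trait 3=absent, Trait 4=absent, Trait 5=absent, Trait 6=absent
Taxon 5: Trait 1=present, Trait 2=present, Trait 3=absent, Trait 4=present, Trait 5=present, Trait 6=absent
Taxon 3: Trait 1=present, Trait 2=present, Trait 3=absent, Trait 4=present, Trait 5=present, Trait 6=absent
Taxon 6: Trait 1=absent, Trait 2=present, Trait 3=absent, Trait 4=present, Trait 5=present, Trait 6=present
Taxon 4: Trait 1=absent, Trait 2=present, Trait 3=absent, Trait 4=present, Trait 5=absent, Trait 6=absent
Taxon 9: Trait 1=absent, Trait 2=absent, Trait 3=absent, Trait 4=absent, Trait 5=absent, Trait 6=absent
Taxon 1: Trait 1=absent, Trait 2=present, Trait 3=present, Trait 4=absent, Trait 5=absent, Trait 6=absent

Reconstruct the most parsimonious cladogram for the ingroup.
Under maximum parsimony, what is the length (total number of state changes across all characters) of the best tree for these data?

The outgroup has state 'absent' for every character, so 'present' is the derived state throughout.
Only Taxon 3 and Taxon 5 show the derived state 'present' for Trait 1, supporting them as a clade.
Trait 2 (derived state 'present') is shared by Taxon 1, Taxon 3, Taxon 4, Taxon 5, and Taxon 6 — a synapomorphy uniting that clade.
Trait 3 (derived state 'present') is unique to Taxon 1 (autapomorphy; uninformative for grouping).
Only Taxon 3, Taxon 4, Taxon 5, and Taxon 6 show the derived state 'present' for Trait 4, supporting them as a clade.
Only Taxon 3, Taxon 5, and Taxon 6 show the derived state 'present' for Trait 5, supporting them as a clade.
Trait 6 (derived state 'present') is unique to Taxon 6 (autapomorphy; uninformative for grouping).
Most parsimonious ingroup topology: ((Taxon 1,(((Taxon 3,Taxon 5),Taxon 6),Taxon 4)),Taxon 9).
Changes per character on this tree: Trait 1: 1; Trait 2: 1; Trait 3: 1; Trait 4: 1; Trait 5: 1; Trait 6: 1.
Total = 6.

6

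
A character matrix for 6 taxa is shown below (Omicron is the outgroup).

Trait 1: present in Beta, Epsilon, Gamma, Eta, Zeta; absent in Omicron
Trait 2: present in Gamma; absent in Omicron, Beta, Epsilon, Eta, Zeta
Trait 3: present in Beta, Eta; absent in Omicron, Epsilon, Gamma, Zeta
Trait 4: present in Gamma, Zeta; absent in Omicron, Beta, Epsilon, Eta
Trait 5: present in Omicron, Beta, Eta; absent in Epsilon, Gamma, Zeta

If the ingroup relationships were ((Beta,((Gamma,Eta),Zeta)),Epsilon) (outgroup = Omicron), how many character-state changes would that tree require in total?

Map each character onto ((Beta,((Gamma,Eta),Zeta)),Epsilon) (rooted by Omicron) and count the minimum state changes it requires (Fitch parsimony):
Trait 1: 1; Trait 2: 1; Trait 3: 2; Trait 4: 2; Trait 5: 3.
Total tree length = 9.

9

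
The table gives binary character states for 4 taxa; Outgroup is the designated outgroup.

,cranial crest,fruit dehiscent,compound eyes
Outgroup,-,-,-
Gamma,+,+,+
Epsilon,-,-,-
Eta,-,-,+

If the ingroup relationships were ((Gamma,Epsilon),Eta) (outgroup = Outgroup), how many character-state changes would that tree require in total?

4

Map each character onto ((Gamma,Epsilon),Eta) (rooted by Outgroup) and count the minimum state changes it requires (Fitch parsimony):
cranial crest: 1; fruit dehiscent: 1; compound eyes: 2.
Total tree length = 4.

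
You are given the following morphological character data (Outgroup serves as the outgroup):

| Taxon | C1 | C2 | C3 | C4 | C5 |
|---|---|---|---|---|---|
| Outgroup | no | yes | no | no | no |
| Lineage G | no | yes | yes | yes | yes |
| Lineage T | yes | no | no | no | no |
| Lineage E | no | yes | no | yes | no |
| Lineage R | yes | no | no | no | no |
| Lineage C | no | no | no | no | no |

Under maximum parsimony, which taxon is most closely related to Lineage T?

Lineage R

Character polarity is set by the outgroup: the derived state is whichever differs from the outgroup's state, so for C2 the derived state is 'no', and for the remaining characters it is 'yes'.
Only Lineage R and Lineage T show the derived state 'yes' for C1, supporting them as a clade.
C2 (derived state 'no') is shared by Lineage C, Lineage R, and Lineage T — a synapomorphy uniting that clade.
C3: derived state 'yes' in Lineage G only — an autapomorphy, so it tells us nothing about relationships among taxa.
Only Lineage E and Lineage G show the derived state 'yes' for C4, supporting them as a clade.
C5: derived state 'yes' in Lineage G only — an autapomorphy, so it tells us nothing about relationships among taxa.
Most parsimonious ingroup topology: ((Lineage G,Lineage E),((Lineage T,Lineage R),Lineage C)).
Lineage T and Lineage R form a cherry on this tree, so they are sister taxa.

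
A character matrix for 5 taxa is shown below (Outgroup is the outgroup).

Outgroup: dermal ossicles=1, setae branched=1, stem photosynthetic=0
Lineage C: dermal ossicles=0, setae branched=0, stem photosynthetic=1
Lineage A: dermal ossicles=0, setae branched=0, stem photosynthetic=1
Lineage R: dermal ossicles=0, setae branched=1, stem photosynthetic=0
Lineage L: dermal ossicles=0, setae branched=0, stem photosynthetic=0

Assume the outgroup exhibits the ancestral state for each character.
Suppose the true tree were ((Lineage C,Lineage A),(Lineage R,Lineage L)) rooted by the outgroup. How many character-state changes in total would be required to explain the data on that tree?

Map each character onto ((Lineage C,Lineage A),(Lineage R,Lineage L)) (rooted by Outgroup) and count the minimum state changes it requires (Fitch parsimony):
dermal ossicles: 1; setae branched: 2; stem photosynthetic: 1.
Total tree length = 4.

4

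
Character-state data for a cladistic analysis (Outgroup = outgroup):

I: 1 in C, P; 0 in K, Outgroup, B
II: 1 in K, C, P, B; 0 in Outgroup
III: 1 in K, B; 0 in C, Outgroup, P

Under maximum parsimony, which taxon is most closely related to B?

K

The outgroup has state '0' for every character, so '1' is the derived state throughout.
I: derived state '1' in C and P only — synapomorphy for {C, P}.
II (derived state '1') is shared by all ingroup taxa — unites the whole ingroup.
III (derived state '1') is shared by B and K — a synapomorphy uniting that clade.
Most parsimonious ingroup topology: ((P,C),(B,K)).
B and K form a cherry on this tree, so they are sister taxa.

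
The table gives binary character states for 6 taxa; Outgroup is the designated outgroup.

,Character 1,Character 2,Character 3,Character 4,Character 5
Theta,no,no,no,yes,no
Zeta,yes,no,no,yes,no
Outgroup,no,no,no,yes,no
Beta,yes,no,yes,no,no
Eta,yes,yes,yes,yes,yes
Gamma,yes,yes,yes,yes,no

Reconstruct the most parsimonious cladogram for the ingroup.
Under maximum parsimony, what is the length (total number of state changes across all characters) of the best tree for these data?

5

Character polarity is set by the outgroup: the derived state is whichever differs from the outgroup's state, so for Character 4 the derived state is 'no', and for the remaining characters it is 'yes'.
Character 1: derived state 'yes' in Beta, Eta, Gamma, and Zeta only — synapomorphy for {Beta, Eta, Gamma, Zeta}.
Only Eta and Gamma show the derived state 'yes' for Character 2, supporting them as a clade.
Character 3: derived state 'yes' in Beta, Eta, and Gamma only — synapomorphy for {Beta, Eta, Gamma}.
Character 4 (derived state 'no') is unique to Beta (autapomorphy; uninformative for grouping).
Character 5 (derived state 'yes') is unique to Eta (autapomorphy; uninformative for grouping).
Most parsimonious ingroup topology: ((((Gamma,Eta),Beta),Zeta),Theta).
Changes per character on this tree: Character 1: 1; Character 2: 1; Character 3: 1; Character 4: 1; Character 5: 1.
Total = 5.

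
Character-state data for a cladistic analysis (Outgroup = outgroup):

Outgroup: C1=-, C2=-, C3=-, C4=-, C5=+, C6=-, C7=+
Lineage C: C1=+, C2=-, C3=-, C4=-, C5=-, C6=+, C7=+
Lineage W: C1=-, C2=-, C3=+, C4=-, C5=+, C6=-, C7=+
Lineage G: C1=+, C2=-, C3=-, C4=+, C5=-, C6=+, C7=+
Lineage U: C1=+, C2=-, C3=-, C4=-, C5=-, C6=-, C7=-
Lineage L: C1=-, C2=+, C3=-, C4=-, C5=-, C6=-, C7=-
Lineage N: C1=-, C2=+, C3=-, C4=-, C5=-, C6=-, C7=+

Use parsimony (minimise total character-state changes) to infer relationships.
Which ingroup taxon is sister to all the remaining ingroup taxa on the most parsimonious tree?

Character polarity is set by the outgroup: the derived state is whichever differs from the outgroup's state, so for C5, C7 the derived state is '-', and for the remaining characters it is '+'.
C1 (derived state '+') is shared by Lineage C, Lineage G, and Lineage U — a synapomorphy uniting that clade.
C2: derived state '+' in Lineage L and Lineage N only — synapomorphy for {Lineage L, Lineage N}.
C3: derived state '+' in Lineage W only — an autapomorphy, so it tells us nothing about relationships among taxa.
C4: derived state '+' in Lineage G only — an autapomorphy, so it tells us nothing about relationships among taxa.
Only Lineage C, Lineage G, Lineage L, Lineage N, and Lineage U show the derived state '-' for C5, supporting them as a clade.
C6: derived state '+' in Lineage C and Lineage G only — synapomorphy for {Lineage C, Lineage G}.
C7 (state '-') occurs in Lineage L and Lineage U but conflicts with the nesting implied by the other characters — most parsimoniously interpreted as homoplasy.
Most parsimonious ingroup topology: ((((Lineage C,Lineage G),Lineage U),(Lineage L,Lineage N)),Lineage W).
Lineage W is sister to the clade containing all other ingroup taxa, so it is the earliest-diverging (most basal) ingroup lineage.

Lineage W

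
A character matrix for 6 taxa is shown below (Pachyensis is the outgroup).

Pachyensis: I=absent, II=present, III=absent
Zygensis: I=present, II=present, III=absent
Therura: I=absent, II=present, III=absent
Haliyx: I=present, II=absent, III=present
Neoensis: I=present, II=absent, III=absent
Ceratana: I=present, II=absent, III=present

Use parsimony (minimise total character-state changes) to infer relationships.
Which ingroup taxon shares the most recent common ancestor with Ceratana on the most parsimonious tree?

Haliyx

Character polarity is set by the outgroup: the derived state is whichever differs from the outgroup's state, so for II the derived state is 'absent', and for the remaining characters it is 'present'.
I: derived state 'present' in Ceratana, Haliyx, Neoensis, and Zygensis only — synapomorphy for {Ceratana, Haliyx, Neoensis, Zygensis}.
II (derived state 'absent') is shared by Ceratana, Haliyx, and Neoensis — a synapomorphy uniting that clade.
Only Ceratana and Haliyx show the derived state 'present' for III, supporting them as a clade.
Most parsimonious ingroup topology: ((Zygensis,((Haliyx,Ceratana),Neoensis)),Therura).
Ceratana and Haliyx form a cherry on this tree, so they are sister taxa.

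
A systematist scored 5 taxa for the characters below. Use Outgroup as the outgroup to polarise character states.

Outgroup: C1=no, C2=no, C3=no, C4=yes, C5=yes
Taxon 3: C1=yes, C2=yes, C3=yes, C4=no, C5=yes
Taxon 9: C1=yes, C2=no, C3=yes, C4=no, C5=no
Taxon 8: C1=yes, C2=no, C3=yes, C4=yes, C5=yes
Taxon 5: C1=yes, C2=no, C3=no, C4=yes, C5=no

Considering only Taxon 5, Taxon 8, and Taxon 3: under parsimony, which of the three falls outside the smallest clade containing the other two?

Character polarity is set by the outgroup: the derived state is whichever differs from the outgroup's state, so for C4, C5 the derived state is 'no', and for the remaining characters it is 'yes'.
All ingroup taxa share the derived state 'yes' for C1; it defines the ingroup but does not resolve relationships within it.
C2: derived state 'yes' in Taxon 3 only — an autapomorphy, so it tells us nothing about relationships among taxa.
Only Taxon 3, Taxon 8, and Taxon 9 show the derived state 'yes' for C3, supporting them as a clade.
Only Taxon 3 and Taxon 9 show the derived state 'no' for C4, supporting them as a clade.
C5 (state 'no') occurs in Taxon 5 and Taxon 9 but conflicts with the nesting implied by the other characters — most parsimoniously interpreted as homoplasy.
Most parsimonious ingroup topology: (((Taxon 3,Taxon 9),Taxon 8),Taxon 5).
Taxon 3 and Taxon 8 share a more recent common ancestor with each other than either does with Taxon 5, so Taxon 5 is the least closely related of the three.

Taxon 5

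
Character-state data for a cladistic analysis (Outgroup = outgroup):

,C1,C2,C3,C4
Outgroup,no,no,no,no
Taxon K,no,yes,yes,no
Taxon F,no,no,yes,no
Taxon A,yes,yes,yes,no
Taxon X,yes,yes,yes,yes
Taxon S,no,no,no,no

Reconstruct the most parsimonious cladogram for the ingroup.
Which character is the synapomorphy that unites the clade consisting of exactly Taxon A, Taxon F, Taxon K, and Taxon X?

The outgroup has state 'no' for every character, so 'yes' is the derived state throughout.
Only Taxon A and Taxon X show the derived state 'yes' for C1, supporting them as a clade.
C2: derived state 'yes' in Taxon A, Taxon K, and Taxon X only — synapomorphy for {Taxon A, Taxon K, Taxon X}.
C3 (derived state 'yes') is shared by Taxon A, Taxon F, Taxon K, and Taxon X — a synapomorphy uniting that clade.
C4 (derived state 'yes') is unique to Taxon X (autapomorphy; uninformative for grouping).
Most parsimonious ingroup topology: (((Taxon K,(Taxon A,Taxon X)),Taxon F),Taxon S).
The clade {Taxon A, Taxon F, Taxon K, Taxon X} is supported by C3: its derived state 'yes' occurs in exactly those taxa and in no other taxon (including the outgroup).

C3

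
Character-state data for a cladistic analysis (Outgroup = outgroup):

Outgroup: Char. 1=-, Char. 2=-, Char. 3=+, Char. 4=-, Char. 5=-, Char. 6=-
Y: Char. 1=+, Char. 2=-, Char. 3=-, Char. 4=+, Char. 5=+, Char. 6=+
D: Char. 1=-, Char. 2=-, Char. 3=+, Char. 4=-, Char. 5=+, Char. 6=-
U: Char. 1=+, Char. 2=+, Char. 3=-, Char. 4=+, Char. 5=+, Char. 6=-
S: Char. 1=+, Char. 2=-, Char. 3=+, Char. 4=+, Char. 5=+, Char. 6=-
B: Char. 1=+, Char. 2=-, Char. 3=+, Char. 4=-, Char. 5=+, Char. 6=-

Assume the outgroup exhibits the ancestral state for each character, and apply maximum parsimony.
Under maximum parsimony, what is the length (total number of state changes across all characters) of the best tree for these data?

Character polarity is set by the outgroup: the derived state is whichever differs from the outgroup's state, so for Char. 3 the derived state is '-', and for the remaining characters it is '+'.
Char. 1 (derived state '+') is shared by B, S, U, and Y — a synapomorphy uniting that clade.
Char. 2: derived state '+' in U only — an autapomorphy, so it tells us nothing about relationships among taxa.
Char. 3 (derived state '-') is shared by U and Y — a synapomorphy uniting that clade.
Only S, U, and Y show the derived state '+' for Char. 4, supporting them as a clade.
All ingroup taxa share the derived state '+' for Char. 5; it defines the ingroup but does not resolve relationships within it.
Char. 6: derived state '+' in Y only — an autapomorphy, so it tells us nothing about relationships among taxa.
Most parsimonious ingroup topology: ((((Y,U),S),B),D).
Changes per character on this tree: Char. 1: 1; Char. 2: 1; Char. 3: 1; Char. 4: 1; Char. 5: 1; Char. 6: 1.
Total = 6.

6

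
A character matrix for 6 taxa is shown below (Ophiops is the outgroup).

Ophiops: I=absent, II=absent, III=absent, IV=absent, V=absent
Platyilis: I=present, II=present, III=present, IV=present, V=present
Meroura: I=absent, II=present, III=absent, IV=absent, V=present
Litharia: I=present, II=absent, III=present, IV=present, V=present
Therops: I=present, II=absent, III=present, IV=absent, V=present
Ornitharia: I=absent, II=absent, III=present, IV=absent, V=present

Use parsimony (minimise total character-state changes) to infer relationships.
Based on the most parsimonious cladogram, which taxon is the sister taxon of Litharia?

The outgroup has state 'absent' for every character, so 'present' is the derived state throughout.
Only Litharia, Platyilis, and Therops show the derived state 'present' for I, supporting them as a clade.
II groups Meroura and Platyilis, which is incompatible with the clades supported by the remaining characters; treating it as convergent (homoplasy) costs fewer steps than any alternative tree.
Only Litharia, Ornitharia, Platyilis, and Therops show the derived state 'present' for III, supporting them as a clade.
IV: derived state 'present' in Litharia and Platyilis only — synapomorphy for {Litharia, Platyilis}.
V (derived state 'present') is shared by all ingroup taxa — unites the whole ingroup.
Most parsimonious ingroup topology: ((((Platyilis,Litharia),Therops),Ornitharia),Meroura).
Litharia and Platyilis form a cherry on this tree, so they are sister taxa.

Platyilis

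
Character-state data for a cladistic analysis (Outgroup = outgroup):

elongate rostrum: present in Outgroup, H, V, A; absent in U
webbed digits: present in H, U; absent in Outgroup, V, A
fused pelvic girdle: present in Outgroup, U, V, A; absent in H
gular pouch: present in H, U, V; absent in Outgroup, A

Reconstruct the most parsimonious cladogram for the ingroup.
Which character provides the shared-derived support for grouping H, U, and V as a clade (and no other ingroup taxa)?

Character polarity is set by the outgroup: the derived state is whichever differs from the outgroup's state, so for elongate rostrum, fused pelvic girdle the derived state is 'absent', and for the remaining characters it is 'present'.
elongate rostrum (derived state 'absent') is unique to U (autapomorphy; uninformative for grouping).
Only H and U show the derived state 'present' for webbed digits, supporting them as a clade.
fused pelvic girdle (derived state 'absent') is unique to H (autapomorphy; uninformative for grouping).
gular pouch (derived state 'present') is shared by H, U, and V — a synapomorphy uniting that clade.
Most parsimonious ingroup topology: (((H,U),V),A).
The clade {H, U, V} is supported by gular pouch: its derived state 'present' occurs in exactly those taxa and in no other taxon (including the outgroup).

gular pouch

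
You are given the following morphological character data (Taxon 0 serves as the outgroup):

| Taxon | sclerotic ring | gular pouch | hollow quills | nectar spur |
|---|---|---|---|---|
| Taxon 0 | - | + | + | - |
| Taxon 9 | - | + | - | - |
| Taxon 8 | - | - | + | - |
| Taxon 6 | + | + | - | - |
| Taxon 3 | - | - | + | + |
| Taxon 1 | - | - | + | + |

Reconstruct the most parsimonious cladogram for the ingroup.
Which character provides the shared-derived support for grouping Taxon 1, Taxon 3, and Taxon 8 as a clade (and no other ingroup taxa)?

Character polarity is set by the outgroup: the derived state is whichever differs from the outgroup's state, so for gular pouch, hollow quills the derived state is '-', and for the remaining characters it is '+'.
sclerotic ring: derived state '+' in Taxon 6 only — an autapomorphy, so it tells us nothing about relationships among taxa.
gular pouch (derived state '-') is shared by Taxon 1, Taxon 3, and Taxon 8 — a synapomorphy uniting that clade.
hollow quills: derived state '-' in Taxon 6 and Taxon 9 only — synapomorphy for {Taxon 6, Taxon 9}.
Only Taxon 1 and Taxon 3 show the derived state '+' for nectar spur, supporting them as a clade.
Most parsimonious ingroup topology: ((Taxon 9,Taxon 6),(Taxon 8,(Taxon 3,Taxon 1))).
The clade {Taxon 1, Taxon 3, Taxon 8} is supported by gular pouch: its derived state '-' occurs in exactly those taxa and in no other taxon (including the outgroup).

gular pouch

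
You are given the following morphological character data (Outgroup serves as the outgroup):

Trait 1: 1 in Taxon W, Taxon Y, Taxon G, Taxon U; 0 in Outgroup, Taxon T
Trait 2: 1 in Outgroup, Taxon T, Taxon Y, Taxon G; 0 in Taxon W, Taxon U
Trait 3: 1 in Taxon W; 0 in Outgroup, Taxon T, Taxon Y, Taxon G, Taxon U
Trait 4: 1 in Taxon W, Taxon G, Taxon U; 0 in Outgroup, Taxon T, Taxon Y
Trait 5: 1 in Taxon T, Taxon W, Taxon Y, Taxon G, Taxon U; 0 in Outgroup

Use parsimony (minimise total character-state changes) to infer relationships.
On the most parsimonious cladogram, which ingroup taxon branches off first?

Taxon T

Character polarity is set by the outgroup: the derived state is whichever differs from the outgroup's state, so for Trait 2 the derived state is '0', and for the remaining characters it is '1'.
Trait 1 (derived state '1') is shared by Taxon G, Taxon U, Taxon W, and Taxon Y — a synapomorphy uniting that clade.
Trait 2 (derived state '0') is shared by Taxon U and Taxon W — a synapomorphy uniting that clade.
Trait 3 (derived state '1') is unique to Taxon W (autapomorphy; uninformative for grouping).
Only Taxon G, Taxon U, and Taxon W show the derived state '1' for Trait 4, supporting them as a clade.
All ingroup taxa share the derived state '1' for Trait 5; it defines the ingroup but does not resolve relationships within it.
Most parsimonious ingroup topology: (Taxon T,(((Taxon W,Taxon U),Taxon G),Taxon Y)).
Taxon T is sister to the clade containing all other ingroup taxa, so it is the earliest-diverging (most basal) ingroup lineage.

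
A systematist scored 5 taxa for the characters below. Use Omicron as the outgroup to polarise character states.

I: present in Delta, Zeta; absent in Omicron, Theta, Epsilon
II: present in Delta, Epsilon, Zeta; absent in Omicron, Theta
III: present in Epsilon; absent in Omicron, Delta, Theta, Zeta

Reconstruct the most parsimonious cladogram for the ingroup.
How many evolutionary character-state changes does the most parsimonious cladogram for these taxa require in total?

The outgroup has state 'absent' for every character, so 'present' is the derived state throughout.
I (derived state 'present') is shared by Delta and Zeta — a synapomorphy uniting that clade.
Only Delta, Epsilon, and Zeta show the derived state 'present' for II, supporting them as a clade.
III: derived state 'present' in Epsilon only — an autapomorphy, so it tells us nothing about relationships among taxa.
Most parsimonious ingroup topology: (((Delta,Zeta),Epsilon),Theta).
Changes per character on this tree: I: 1; II: 1; III: 1.
Total = 3.

3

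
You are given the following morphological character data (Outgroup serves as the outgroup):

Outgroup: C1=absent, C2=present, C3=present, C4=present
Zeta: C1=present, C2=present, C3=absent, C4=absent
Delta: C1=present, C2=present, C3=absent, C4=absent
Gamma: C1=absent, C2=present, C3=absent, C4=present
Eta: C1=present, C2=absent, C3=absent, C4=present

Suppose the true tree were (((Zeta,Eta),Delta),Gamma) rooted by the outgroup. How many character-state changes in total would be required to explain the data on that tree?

Map each character onto (((Zeta,Eta),Delta),Gamma) (rooted by Outgroup) and count the minimum state changes it requires (Fitch parsimony):
C1: 1; C2: 1; C3: 1; C4: 2.
Total tree length = 5.

5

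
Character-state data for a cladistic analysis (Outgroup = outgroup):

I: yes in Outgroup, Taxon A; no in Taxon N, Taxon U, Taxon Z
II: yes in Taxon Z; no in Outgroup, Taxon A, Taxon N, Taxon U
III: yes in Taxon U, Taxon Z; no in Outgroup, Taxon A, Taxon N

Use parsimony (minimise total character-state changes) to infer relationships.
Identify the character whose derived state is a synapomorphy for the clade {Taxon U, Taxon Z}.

Character polarity is set by the outgroup: the derived state is whichever differs from the outgroup's state, so for I the derived state is 'no', and for the remaining characters it is 'yes'.
I (derived state 'no') is shared by Taxon N, Taxon U, and Taxon Z — a synapomorphy uniting that clade.
II: derived state 'yes' in Taxon Z only — an autapomorphy, so it tells us nothing about relationships among taxa.
III: derived state 'yes' in Taxon U and Taxon Z only — synapomorphy for {Taxon U, Taxon Z}.
Most parsimonious ingroup topology: (Taxon A,(Taxon N,(Taxon U,Taxon Z))).
The clade {Taxon U, Taxon Z} is supported by III: its derived state 'yes' occurs in exactly those taxa and in no other taxon (including the outgroup).

III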